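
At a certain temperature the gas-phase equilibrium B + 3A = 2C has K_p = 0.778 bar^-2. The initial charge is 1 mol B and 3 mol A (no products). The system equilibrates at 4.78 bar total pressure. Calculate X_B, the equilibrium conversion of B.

X = 0.607

Take 1 mol B as basis and let X be its fractional conversion, so ξ = X.
Species balance: n_B = 1 − X; n_A = 3 − 3X; n_C = 2X.
n_T = Σnᵢ = 4 − 2X.
y_i = n_i/n_T, p_i = y_i·P. K_p = p_C^2 / (p_B p_A^3).
Setting this equal to 0.778 bar^-2 and taking the physical root (0 < X < 1) gives X = 0.607.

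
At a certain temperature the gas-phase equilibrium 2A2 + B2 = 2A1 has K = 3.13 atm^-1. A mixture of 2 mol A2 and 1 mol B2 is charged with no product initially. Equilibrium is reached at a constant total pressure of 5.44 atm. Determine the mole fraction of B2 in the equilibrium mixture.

y_B2 = 0.159

Take 2 mol A2 as basis and let X be its fractional conversion, so ξ = X.
At extent ξ: n_A2 = 2 − 2X; n_B2 = 1 − X; n_A1 = 2X.
Summing: n_T = 3 − X.
Mole fractions y_i = n_i/n_T; K = p_A1^2 / (p_A2^2 p_B2) with p_i = y_i·P.
Substituting and setting equal to 3.13 atm^-1 gives a polynomial in X; the root in (0,1) is X = 0.622.
Then n_B2 = 0.378, n_T = 2.38, so y_B2 = 0.159.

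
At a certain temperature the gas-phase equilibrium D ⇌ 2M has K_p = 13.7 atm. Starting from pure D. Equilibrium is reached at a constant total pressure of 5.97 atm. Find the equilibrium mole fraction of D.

y_D = 0.247

Let X = conversion of D (basis 1 mol D); extent of reaction ξ = X.
Mole table: n_D = 1 − X; n_M = 2X.
Total moles n_T = 1 + X.
Mole fractions y_i = n_i/n_T; K_p = p_M^2 / (p_D) with p_i = y_i·P.
Setting this equal to 13.7 atm and taking the physical root (0 < X < 1) gives X = 0.604.
Then n_D = 0.396, n_T = 1.6, so y_D = 0.247.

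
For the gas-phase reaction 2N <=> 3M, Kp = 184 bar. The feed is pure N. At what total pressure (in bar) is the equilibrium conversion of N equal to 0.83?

P = 3.9 bar

Take 1 mol N as basis and let X be its fractional conversion, so ξ = 0.5X.
At extent ξ: n_N = 1 − X; n_M = 1.5X.
Total moles n_T = 1 + 0.5X.
Kp = p_M^3 / (p_N^2) with p_i = (n_i/n_T)·P.
At X = 0.83: the mole-fraction product g(X) = Π y_i^ν_i = 47.19. Since Kp = g(X)·P^{1}, P = (Kp/g)^(1/1) = (184/47.19)^(1/1) = 3.9 bar.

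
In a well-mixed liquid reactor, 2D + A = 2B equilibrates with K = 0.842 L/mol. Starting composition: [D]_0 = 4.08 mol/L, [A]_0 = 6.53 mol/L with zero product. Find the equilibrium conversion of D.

X = 0.676

Let X = conversion of D; extent ξ = 4.08X/2 mol/L.
Concentrations: [D] = 4.08 − 4.08X; [A] = 6.53 − 2.04X; [B] = 4.08X.
K = [B]^2 / ([D]^2 [A]).
Equating to 0.842 L/mol: the physical root is X = 0.676.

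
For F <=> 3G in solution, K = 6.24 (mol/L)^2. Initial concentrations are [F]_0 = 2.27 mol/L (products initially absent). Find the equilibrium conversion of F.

X = 0.313

Let X = conversion of F; extent ξ = 2.27·X mol/L.
Concentrations: [F] = 2.27 − 2.27X; [G] = 6.81X.
K = [G]^3 / ([F]).
Solving K = 6.24 for X ∈ (0,1): X = 0.313.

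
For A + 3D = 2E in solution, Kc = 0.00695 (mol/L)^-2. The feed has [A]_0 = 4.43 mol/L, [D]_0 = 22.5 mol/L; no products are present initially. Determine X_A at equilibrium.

X = 0.633

Let X = conversion of A; extent ξ = 4.43·X mol/L.
Concentrations: [A] = 4.43 − 4.43X; [D] = 22.5 − 13.3X; [E] = 8.86X.
Kc = [E]^2 / ([A] [D]^3).
Equating to 0.00695 (mol/L)^-2: the physical root is X = 0.633.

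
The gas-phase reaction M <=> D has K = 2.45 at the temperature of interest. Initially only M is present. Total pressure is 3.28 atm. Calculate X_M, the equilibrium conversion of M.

Take 1 mol M as basis and let X be its fractional conversion, so ξ = X.
Mole table: n_M = 1 − X; n_D = X.
Since Δν = 0, n_T = 1 throughout.
y_i = n_i/n_T, p_i = y_i·P. K = p_D / (p_M).
Substituting and setting equal to 2.45 gives a polynomial in X; the root in (0,1) is X = 0.710.

X = 0.710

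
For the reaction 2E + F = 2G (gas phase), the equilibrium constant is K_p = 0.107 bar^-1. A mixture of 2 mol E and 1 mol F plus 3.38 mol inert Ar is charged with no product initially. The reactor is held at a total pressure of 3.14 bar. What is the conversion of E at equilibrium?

X = 0.175

Let X = conversion of E (basis 2 mol E); extent of reaction ξ = X.
Mole table: n_E = 2 − 2X; n_F = 1 − X; n_G = 2X; n_I = 3.38 (inert).
Summing: n_T = 6.38 − X.
With p_i = (n_i/n_T)P, K_p = p_G^2 / (p_E^2 p_F).
Equating to 0.107 bar^-1 and solving on 0 < X < 1: X = 0.175.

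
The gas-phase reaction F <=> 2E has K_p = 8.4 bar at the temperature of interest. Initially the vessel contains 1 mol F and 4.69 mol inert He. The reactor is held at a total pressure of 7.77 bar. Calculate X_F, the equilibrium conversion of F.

Take 1 mol F as basis and let X be its fractional conversion, so ξ = X.
At extent ξ: n_F = 1 − X; n_E = 2X; n_I = 4.69 (inert).
n_T = Σnᵢ = 5.69 + X.
y_i = n_i/n_T, p_i = y_i·P. K_p = p_E^2 / (p_F).
Substituting and setting equal to 8.4 bar gives a polynomial in X; the root in (0,1) is X = 0.709.

X = 0.709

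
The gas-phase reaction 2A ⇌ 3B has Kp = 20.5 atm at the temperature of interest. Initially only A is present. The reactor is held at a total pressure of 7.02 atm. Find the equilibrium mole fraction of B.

Basis: 1 mol A initially; let X = conversion of A. Extent ξ = 0.5X.
Mole table: n_A = 1 − X; n_B = 1.5X.
Total moles n_T = 1 + 0.5X.
Mole fractions y_i = n_i/n_T; Kp = p_B^3 / (p_A^2) with p_i = y_i·P.
Setting this equal to 20.5 atm and taking the physical root (0 < X < 1) gives X = 0.581.
Then n_B = 0.871, n_T = 1.29, so y_B = 0.675.

y_B = 0.675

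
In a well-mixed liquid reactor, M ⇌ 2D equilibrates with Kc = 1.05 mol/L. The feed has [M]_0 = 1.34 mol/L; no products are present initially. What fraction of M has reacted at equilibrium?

X = 0.355

Let X = conversion of M; extent ξ = 1.34·X mol/L.
Concentrations: [M] = 1.34 − 1.34X; [D] = 2.68X.
Kc = [D]^2 / ([M]).
Setting equal to 1.05 and solving for X on (0,1) gives X = 0.355.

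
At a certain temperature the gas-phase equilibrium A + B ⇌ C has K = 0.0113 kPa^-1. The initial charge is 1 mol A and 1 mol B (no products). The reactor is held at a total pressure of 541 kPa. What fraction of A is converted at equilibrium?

Take 1 mol A as basis and let X be its fractional conversion, so ξ = X.
Mole table: n_A = 1 − X; n_B = 1 − X; n_C = X.
Summing: n_T = 2 − X.
y_i = n_i/n_T, p_i = y_i·P. K = p_C / (p_A p_B).
Equating to 0.0113 kPa^-1 and solving on 0 < X < 1: X = 0.625.

X = 0.625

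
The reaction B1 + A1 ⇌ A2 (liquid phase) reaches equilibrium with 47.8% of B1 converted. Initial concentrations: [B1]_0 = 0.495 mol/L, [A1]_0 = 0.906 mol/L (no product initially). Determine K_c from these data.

Let X = conversion of B1.
Concentrations: [B1] = 0.495 − 0.495X; [A1] = 0.906 − 0.495X; [A2] = 0.495X.
At X = 0.478: [B1] = 0.258, [A1] = 0.669, [A2] = 0.237.
K_c = [A2] / ([B1] [A1]) = 1.37 L/mol.

K_c = 1.37 L/mol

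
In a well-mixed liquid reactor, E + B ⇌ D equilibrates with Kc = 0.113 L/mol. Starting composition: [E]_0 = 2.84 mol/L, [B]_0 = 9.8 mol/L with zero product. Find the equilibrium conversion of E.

Let X = conversion of E; extent ξ = 2.84·X mol/L.
Concentrations: [E] = 2.84 − 2.84X; [B] = 9.8 − 2.84X; [D] = 2.84X.
Kc = [D] / ([E] [B]).
Solving Kc = 0.113 for X ∈ (0,1): X = 0.487.

X = 0.487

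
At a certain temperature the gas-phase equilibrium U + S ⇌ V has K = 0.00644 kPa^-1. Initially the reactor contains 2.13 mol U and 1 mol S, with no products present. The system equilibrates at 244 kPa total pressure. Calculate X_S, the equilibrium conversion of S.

X = 0.494

Let X = conversion of S (basis 1 mol S); extent of reaction ξ = X.
At extent ξ: n_U = 2.13 − X; n_S = 1 − X; n_V = X.
Summing: n_T = 3.13 − X.
Mole fractions y_i = n_i/n_T; K = p_V / (p_U p_S) with p_i = y_i·P.
Equating to 0.00644 kPa^-1 and solving on 0 < X < 1: X = 0.494.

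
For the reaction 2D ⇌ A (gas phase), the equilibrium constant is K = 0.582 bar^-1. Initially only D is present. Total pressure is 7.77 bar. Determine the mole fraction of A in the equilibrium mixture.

y_A = 0.627

Let X = conversion of D (basis 1 mol D); extent of reaction ξ = 0.5X.
Mole table: n_D = 1 − X; n_A = 0.5X.
Summing: n_T = 1 − 0.5X.
y_i = n_i/n_T, p_i = y_i·P. K = p_A / (p_D^2).
This yields a degree-2 equation in X; solving on (0,1), X = 0.771.
Then n_A = 0.386, n_T = 0.614, so y_A = 0.627.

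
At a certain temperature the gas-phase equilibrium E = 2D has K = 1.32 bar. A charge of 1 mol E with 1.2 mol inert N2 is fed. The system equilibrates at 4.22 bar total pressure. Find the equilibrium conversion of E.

Take 1 mol E as basis and let X be its fractional conversion, so ξ = X.
At extent ξ: n_E = 1 − X; n_D = 2X; n_I = 1.2 (inert).
Total moles n_T = 2.2 + X.
Mole fractions y_i = n_i/n_T; K = p_D^2 / (p_E) with p_i = y_i·P.
Setting this equal to 1.32 bar and taking the physical root (0 < X < 1) gives X = 0.358.

X = 0.358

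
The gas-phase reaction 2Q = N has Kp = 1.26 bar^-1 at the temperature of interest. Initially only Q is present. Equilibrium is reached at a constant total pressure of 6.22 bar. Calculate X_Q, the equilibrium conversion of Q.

X = 0.824

Let X = conversion of Q (basis 1 mol Q); extent of reaction ξ = 0.5X.
Species balance: n_Q = 1 − X; n_N = 0.5X.
n_T = Σnᵢ = 1 − 0.5X.
y_i = n_i/n_T, p_i = y_i·P. Kp = p_N / (p_Q^2).
This yields a degree-2 equation in X; solving on (0,1), X = 0.824.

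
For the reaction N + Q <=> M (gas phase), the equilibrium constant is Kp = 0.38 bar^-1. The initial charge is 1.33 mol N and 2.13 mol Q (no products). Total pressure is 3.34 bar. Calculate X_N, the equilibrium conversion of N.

Take 1.33 mol N as basis and let X be its fractional conversion, so ξ = 1.33X.
Moles: n_N = 1.33 − 1.33X; n_Q = 2.13 − 1.33X; n_M = 1.33X.
Total moles n_T = 3.46 − 1.33X.
Mole fractions y_i = n_i/n_T; Kp = p_M / (p_N p_Q) with p_i = y_i·P.
Substituting and setting equal to 0.38 bar^-1 gives a polynomial in X; the root in (0,1) is X = 0.408.

X = 0.408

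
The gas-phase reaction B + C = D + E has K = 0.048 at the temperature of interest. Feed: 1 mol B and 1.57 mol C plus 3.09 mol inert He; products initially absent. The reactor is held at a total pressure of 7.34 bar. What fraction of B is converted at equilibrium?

X = 0.224

Basis: 1 mol B initially; let X = conversion of B. Extent ξ = X.
Mole table: n_B = 1 − X; n_C = 1.57 − X; n_D = X; n_E = X; n_I = 3.09 (inert).
n_T stays at 5.66 (no change in mole number).
y_i = n_i/n_T, p_i = y_i·P. K = p_D p_E / (p_B p_C).
Setting this equal to 0.048 and taking the physical root (0 < X < 1) gives X = 0.224.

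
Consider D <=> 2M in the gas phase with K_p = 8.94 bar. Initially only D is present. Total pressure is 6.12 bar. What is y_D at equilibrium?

y_D = 0.318

Take 1 mol D as basis and let X be its fractional conversion, so ξ = X.
Moles: n_D = 1 − X; n_M = 2X.
n_T = Σnᵢ = 1 + X.
Mole fractions y_i = n_i/n_T; K_p = p_M^2 / (p_D) with p_i = y_i·P.
Setting this equal to 8.94 bar and taking the physical root (0 < X < 1) gives X = 0.517.
Then n_D = 0.483, n_T = 1.52, so y_D = 0.318.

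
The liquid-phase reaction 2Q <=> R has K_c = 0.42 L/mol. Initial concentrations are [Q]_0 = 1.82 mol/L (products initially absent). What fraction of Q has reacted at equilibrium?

Let X = conversion of Q; extent ξ = 1.82X/2 mol/L.
Concentrations: [Q] = 1.82 − 1.82X; [R] = 0.91X.
K_c = [R] / ([Q]^2).
This equals 0.42 at X = 0.455 (the root in 0 < X < 1).

X = 0.455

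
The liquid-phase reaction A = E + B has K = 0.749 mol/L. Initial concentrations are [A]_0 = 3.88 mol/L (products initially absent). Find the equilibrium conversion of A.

X = 0.353

Let X = conversion of A; extent ξ = 3.88·X mol/L.
Concentrations: [A] = 3.88 − 3.88X; [E] = 3.88X; [B] = 3.88X.
K = [E] [B] / ([A]).
This equals 0.749 at X = 0.353 (the root in 0 < X < 1).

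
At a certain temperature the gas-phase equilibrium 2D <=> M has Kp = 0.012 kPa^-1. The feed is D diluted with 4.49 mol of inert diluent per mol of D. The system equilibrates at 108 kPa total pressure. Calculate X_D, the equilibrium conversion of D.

Take 1 mol D as basis and let X be its fractional conversion, so ξ = 0.5X.
Species balance: n_D = 1 − X; n_M = 0.5X; n_I = 4.49 (inert).
Summing: n_T = 5.49 − 0.5X.
Mole fractions y_i = n_i/n_T; Kp = p_M / (p_D^2) with p_i = y_i·P.
Equating to 0.012 kPa^-1 and solving on 0 < X < 1: X = 0.263.

X = 0.263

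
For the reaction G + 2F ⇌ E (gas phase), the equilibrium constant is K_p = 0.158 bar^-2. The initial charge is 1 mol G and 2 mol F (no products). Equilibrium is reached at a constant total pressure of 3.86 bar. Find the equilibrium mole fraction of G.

Let X = conversion of G (basis 1 mol G); extent of reaction ξ = X.
Moles: n_G = 1 − X; n_F = 2 − 2X; n_E = X.
Summing: n_T = 3 − 2X.
y_i = n_i/n_T, p_i = y_i·P. K_p = p_E / (p_G p_F^2).
Setting this equal to 0.158 bar^-2 and taking the physical root (0 < X < 1) gives X = 0.409.
Then n_G = 0.591, n_T = 2.18, so y_G = 0.271.

y_G = 0.271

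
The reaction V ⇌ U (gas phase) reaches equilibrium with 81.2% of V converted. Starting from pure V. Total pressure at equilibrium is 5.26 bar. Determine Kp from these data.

Basis: 1 mol V initially; let X = conversion of V. Extent ξ = X.
Mole table: n_V = 1 − X; n_U = X.
Since Δν = 0, n_T = 1 throughout.
At X = 0.812: n_V = 0.188, n_U = 0.812, n_T = 1.
p_i = (n_i/n_T)·P. Kp = p_U / (p_V) = 4.32.

Kp = 4.32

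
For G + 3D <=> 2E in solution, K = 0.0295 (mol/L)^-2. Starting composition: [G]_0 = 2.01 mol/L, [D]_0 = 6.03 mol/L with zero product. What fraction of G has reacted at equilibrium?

Let X = conversion of G; extent ξ = 2.01·X mol/L.
Concentrations: [G] = 2.01 − 2.01X; [D] = 6.03 − 6.03X; [E] = 4.02X.
K = [E]^2 / ([G] [D]^3).
This equals 0.0295 at X = 0.363 (the root in 0 < X < 1).

X = 0.363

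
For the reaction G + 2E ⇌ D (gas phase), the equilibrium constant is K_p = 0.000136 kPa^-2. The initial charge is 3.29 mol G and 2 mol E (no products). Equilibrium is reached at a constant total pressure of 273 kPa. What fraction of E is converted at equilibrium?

X = 0.684

Basis: 2 mol E initially; let X = conversion of E. Extent ξ = X.
Moles: n_G = 3.29 − X; n_E = 2 − 2X; n_D = X.
Total moles n_T = 5.29 − 2X.
With p_i = (n_i/n_T)P, K_p = p_D / (p_G p_E^2).
Setting this equal to 0.000136 kPa^-2 and taking the physical root (0 < X < 1) gives X = 0.684.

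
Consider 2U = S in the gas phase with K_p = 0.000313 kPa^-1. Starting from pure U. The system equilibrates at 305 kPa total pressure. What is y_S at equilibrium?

y_S = 0.081

Basis: 1 mol U initially; let X = conversion of U. Extent ξ = 0.5X.
Moles: n_U = 1 − X; n_S = 0.5X.
Summing: n_T = 1 − 0.5X.
y_i = n_i/n_T, p_i = y_i·P. K_p = p_S / (p_U^2).
Setting this equal to 0.000313 kPa^-1 and taking the physical root (0 < X < 1) gives X = 0.149.
Then n_S = 0.0747, n_T = 0.925, so y_S = 0.081.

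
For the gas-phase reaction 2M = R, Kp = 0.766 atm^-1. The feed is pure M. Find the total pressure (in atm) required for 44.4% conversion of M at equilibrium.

P = 0.729 atm

Take 1 mol M as basis and let X be its fractional conversion, so ξ = 0.5X.
At extent ξ: n_M = 1 − X; n_R = 0.5X.
Summing: n_T = 1 − 0.5X.
Kp = p_R / (p_M^2) with p_i = (n_i/n_T)·P.
At X = 0.444: the mole-fraction product g(X) = Π y_i^ν_i = 0.5587. Since Kp = g(X)·P^{-1}, P = (g/Kp)^(1/1) = (0.5587/0.766)^(1/1) = 0.729 atm.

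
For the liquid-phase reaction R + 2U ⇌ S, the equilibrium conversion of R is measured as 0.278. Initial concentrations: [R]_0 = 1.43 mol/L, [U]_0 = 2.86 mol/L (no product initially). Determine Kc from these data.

Kc = 0.0903 (mol/L)^-2

Let X = conversion of R.
Concentrations: [R] = 1.43 − 1.43X; [U] = 2.86 − 2.86X; [S] = 1.43X.
At X = 0.278: [R] = 1.03, [U] = 2.06, [S] = 0.398.
Kc = [S] / ([R] [U]^2) = 0.0903 (mol/L)^-2.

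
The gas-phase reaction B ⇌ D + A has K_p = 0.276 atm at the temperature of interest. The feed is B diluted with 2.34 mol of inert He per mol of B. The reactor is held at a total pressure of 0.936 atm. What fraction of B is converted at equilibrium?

Basis: 1 mol B initially; let X = conversion of B. Extent ξ = X.
At extent ξ: n_B = 1 − X; n_D = X; n_A = X; n_I = 2.34 (inert).
Summing: n_T = 3.34 + X.
With p_i = (n_i/n_T)P, K_p = p_D p_A / (p_B).
Substituting and setting equal to 0.276 atm gives a polynomial in X; the root in (0,1) is X = 0.645.

X = 0.645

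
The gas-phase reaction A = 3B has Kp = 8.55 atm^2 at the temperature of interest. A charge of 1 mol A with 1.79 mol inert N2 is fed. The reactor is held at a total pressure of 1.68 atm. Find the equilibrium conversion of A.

X = 0.778

Take 1 mol A as basis and let X be its fractional conversion, so ξ = X.
At extent ξ: n_A = 1 − X; n_B = 3X; n_I = 1.79 (inert).
Total moles n_T = 2.79 + 2X.
y_i = n_i/n_T, p_i = y_i·P. Kp = p_B^3 / (p_A).
Substituting and setting equal to 8.55 atm^2 gives a polynomial in X; the root in (0,1) is X = 0.778.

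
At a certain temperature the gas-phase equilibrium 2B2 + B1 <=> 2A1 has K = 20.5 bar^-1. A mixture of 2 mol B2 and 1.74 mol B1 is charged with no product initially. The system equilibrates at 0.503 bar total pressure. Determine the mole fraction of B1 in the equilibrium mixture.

Let X = conversion of B2 (basis 2 mol B2); extent of reaction ξ = X.
Species balance: n_B2 = 2 − 2X; n_B1 = 1.74 − X; n_A1 = 2X.
Summing: n_T = 3.74 − X.
y_i = n_i/n_T, p_i = y_i·P. K = p_A1^2 / (p_B2^2 p_B1).
Substituting and setting equal to 20.5 bar^-1 gives a polynomial in X; the root in (0,1) is X = 0.656.
Then n_B1 = 1.08, n_T = 3.08, so y_B1 = 0.352.

y_B1 = 0.352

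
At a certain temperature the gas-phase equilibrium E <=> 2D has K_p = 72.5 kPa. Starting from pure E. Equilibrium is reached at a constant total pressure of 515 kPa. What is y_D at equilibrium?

Basis: 1 mol E initially; let X = conversion of E. Extent ξ = X.
Mole table: n_E = 1 − X; n_D = 2X.
Total moles n_T = 1 + X.
Mole fractions y_i = n_i/n_T; K_p = p_D^2 / (p_E) with p_i = y_i·P.
Substituting and setting equal to 72.5 kPa gives a polynomial in X; the root in (0,1) is X = 0.184.
Then n_D = 0.369, n_T = 1.18, so y_D = 0.311.

y_D = 0.311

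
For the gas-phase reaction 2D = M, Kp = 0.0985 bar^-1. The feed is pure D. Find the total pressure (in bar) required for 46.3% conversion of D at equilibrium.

Let X = conversion of D (basis 1 mol D); extent of reaction ξ = 0.5X.
Moles: n_D = 1 − X; n_M = 0.5X.
Total moles n_T = 1 − 0.5X.
Kp = p_M / (p_D^2) with p_i = (n_i/n_T)·P.
At X = 0.463: the mole-fraction product g(X) = Π y_i^ν_i = 0.6169. Since Kp = g(X)·P^{-1}, P = (g/Kp)^(1/1) = (0.6169/0.0985)^(1/1) = 6.26 bar.

P = 6.26 bar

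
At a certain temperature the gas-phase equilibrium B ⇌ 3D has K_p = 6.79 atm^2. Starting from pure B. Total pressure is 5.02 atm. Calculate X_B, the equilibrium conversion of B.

X = 0.257

Let X = conversion of B (basis 1 mol B); extent of reaction ξ = X.
At extent ξ: n_B = 1 − X; n_D = 3X.
Total moles n_T = 1 + 2X.
With p_i = (n_i/n_T)P, K_p = p_D^3 / (p_B).
Equating to 6.79 atm^2 and solving on 0 < X < 1: X = 0.257.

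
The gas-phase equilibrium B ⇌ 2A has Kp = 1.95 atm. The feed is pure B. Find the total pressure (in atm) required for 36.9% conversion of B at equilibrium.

Let X = conversion of B (basis 1 mol B); extent of reaction ξ = X.
At extent ξ: n_B = 1 − X; n_A = 2X.
Summing: n_T = 1 + X.
Kp = p_A^2 / (p_B) with p_i = (n_i/n_T)·P.
At X = 0.369: the mole-fraction product g(X) = Π y_i^ν_i = 0.6305. Since Kp = g(X)·P^{1}, P = (Kp/g)^(1/1) = (1.95/0.6305)^(1/1) = 3.09 atm.

P = 3.09 atm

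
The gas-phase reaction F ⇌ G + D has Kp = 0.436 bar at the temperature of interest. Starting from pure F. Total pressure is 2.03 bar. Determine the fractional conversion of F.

X = 0.420

Basis: 1 mol F initially; let X = conversion of F. Extent ξ = X.
Moles: n_F = 1 − X; n_G = X; n_D = X.
n_T = Σnᵢ = 1 + X.
y_i = n_i/n_T, p_i = y_i·P. Kp = p_G p_D / (p_F).
Substituting and setting equal to 0.436 bar gives a polynomial in X; the root in (0,1) is X = 0.420.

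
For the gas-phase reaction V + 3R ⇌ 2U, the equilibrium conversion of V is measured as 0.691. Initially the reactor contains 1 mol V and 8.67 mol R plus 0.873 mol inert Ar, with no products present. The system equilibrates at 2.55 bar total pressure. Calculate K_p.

Take 1 mol V as basis and let X be its fractional conversion, so ξ = X.
At extent ξ: n_V = 1 − X; n_R = 8.67 − 3X; n_U = 2X; n_I = 0.873 (inert).
n_T = Σnᵢ = 10.5 − 2X.
At X = 0.691: n_V = 0.309, n_R = 6.6, n_U = 1.38, n_T = 9.16.
p_i = (n_i/n_T)·P. K_p = p_U^2 / (p_V p_R^3) = 0.278 bar^-2.

K_p = 0.278 bar^-2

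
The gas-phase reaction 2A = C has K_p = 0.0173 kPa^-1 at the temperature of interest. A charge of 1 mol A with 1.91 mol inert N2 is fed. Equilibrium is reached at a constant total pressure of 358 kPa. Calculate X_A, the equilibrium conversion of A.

Basis: 1 mol A initially; let X = conversion of A. Extent ξ = 0.5X.
At extent ξ: n_A = 1 − X; n_C = 0.5X; n_I = 1.91 (inert).
Total moles n_T = 2.91 − 0.5X.
With p_i = (n_i/n_T)P, K_p = p_C / (p_A^2).
Setting this equal to 0.0173 kPa^-1 and taking the physical root (0 < X < 1) gives X = 0.635.

X = 0.635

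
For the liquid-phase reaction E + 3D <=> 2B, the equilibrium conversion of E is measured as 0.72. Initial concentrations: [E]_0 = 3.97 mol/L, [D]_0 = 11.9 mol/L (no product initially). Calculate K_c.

K_c = 0.8 (mol/L)^-2

Let X = conversion of E.
Concentrations: [E] = 3.97 − 3.97X; [D] = 11.9 − 11.9X; [B] = 7.94X.
At X = 0.72: [E] = 1.11, [D] = 3.32, [B] = 5.72.
K_c = [B]^2 / ([E] [D]^3) = 0.8 (mol/L)^-2.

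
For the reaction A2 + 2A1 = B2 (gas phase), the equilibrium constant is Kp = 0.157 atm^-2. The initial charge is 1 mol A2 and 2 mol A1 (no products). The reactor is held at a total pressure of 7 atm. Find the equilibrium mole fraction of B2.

y_B2 = 0.335

Take 1 mol A2 as basis and let X be its fractional conversion, so ξ = X.
At extent ξ: n_A2 = 1 − X; n_A1 = 2 − 2X; n_B2 = X.
Summing: n_T = 3 − 2X.
With p_i = (n_i/n_T)P, Kp = p_B2 / (p_A2 p_A1^2).
This yields a degree-3 equation in X; solving on (0,1), X = 0.602.
Then n_B2 = 0.602, n_T = 1.8, so y_B2 = 0.335.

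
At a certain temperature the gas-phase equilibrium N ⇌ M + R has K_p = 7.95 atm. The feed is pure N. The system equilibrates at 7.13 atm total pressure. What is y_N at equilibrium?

Let X = conversion of N (basis 1 mol N); extent of reaction ξ = X.
Mole table: n_N = 1 − X; n_M = X; n_R = X.
Summing: n_T = 1 + X.
Mole fractions y_i = n_i/n_T; K_p = p_M p_R / (p_N) with p_i = y_i·P.
This yields a degree-2 equation in X; solving on (0,1), X = 0.726.
Then n_N = 0.274, n_T = 1.73, so y_N = 0.159.

y_N = 0.159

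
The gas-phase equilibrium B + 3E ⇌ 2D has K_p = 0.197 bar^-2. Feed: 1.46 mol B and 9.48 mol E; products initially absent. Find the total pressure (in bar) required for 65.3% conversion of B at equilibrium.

Take 1.46 mol B as basis and let X be its fractional conversion, so ξ = 1.46X.
Moles: n_B = 1.46 − 1.46X; n_E = 9.48 − 4.38X; n_D = 2.92X.
Total moles n_T = 10.9 − 2.92X.
K_p = p_D^2 / (p_B p_E^3) with p_i = (n_i/n_T)·P.
At X = 0.653: the mole-fraction product g(X) = Π y_i^ν_i = 2.019. Since K_p = g(X)·P^{-2}, P = (g/K_p)^(1/2) = (2.019/0.197)^(1/2) = 3.2 bar.

P = 3.2 bar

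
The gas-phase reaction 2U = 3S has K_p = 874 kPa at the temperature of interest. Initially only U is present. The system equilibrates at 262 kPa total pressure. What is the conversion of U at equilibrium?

X = 0.595

Basis: 1 mol U initially; let X = conversion of U. Extent ξ = 0.5X.
Mole table: n_U = 1 − X; n_S = 1.5X.
Summing: n_T = 1 + 0.5X.
y_i = n_i/n_T, p_i = y_i·P. K_p = p_S^3 / (p_U^2).
Setting this equal to 874 kPa and taking the physical root (0 < X < 1) gives X = 0.595.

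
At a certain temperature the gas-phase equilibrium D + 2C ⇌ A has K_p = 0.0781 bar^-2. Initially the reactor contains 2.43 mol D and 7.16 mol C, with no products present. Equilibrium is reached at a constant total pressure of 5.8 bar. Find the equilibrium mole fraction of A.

Let X = conversion of D (basis 2.43 mol D); extent of reaction ξ = 2.43X.
At extent ξ: n_D = 2.43 − 2.43X; n_C = 7.16 − 4.86X; n_A = 2.43X.
Summing: n_T = 9.59 − 4.86X.
Mole fractions y_i = n_i/n_T; K_p = p_A / (p_D p_C^2) with p_i = y_i·P.
This yields a degree-3 equation in X; solving on (0,1), X = 0.529.
Then n_A = 1.29, n_T = 7.02, so y_A = 0.183.

y_A = 0.183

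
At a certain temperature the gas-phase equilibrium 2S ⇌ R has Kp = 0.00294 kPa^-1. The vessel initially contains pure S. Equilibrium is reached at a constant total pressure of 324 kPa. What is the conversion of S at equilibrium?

X = 0.544

Let X = conversion of S (basis 1 mol S); extent of reaction ξ = 0.5X.
At extent ξ: n_S = 1 − X; n_R = 0.5X.
Total moles n_T = 1 − 0.5X.
With p_i = (n_i/n_T)P, Kp = p_R / (p_S^2).
Substituting and setting equal to 0.00294 kPa^-1 gives a polynomial in X; the root in (0,1) is X = 0.544.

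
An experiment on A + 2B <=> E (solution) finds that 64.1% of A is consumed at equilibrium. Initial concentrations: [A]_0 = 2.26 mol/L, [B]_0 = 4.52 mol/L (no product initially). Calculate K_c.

K_c = 0.678 (mol/L)^-2

Let X = conversion of A.
Concentrations: [A] = 2.26 − 2.26X; [B] = 4.52 − 4.52X; [E] = 2.26X.
At X = 0.641: [A] = 0.811, [B] = 1.62, [E] = 1.45.
K_c = [E] / ([A] [B]^2) = 0.678 (mol/L)^-2.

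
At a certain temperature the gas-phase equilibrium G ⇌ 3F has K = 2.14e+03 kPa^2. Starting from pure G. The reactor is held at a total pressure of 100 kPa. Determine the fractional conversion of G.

X = 0.236

Basis: 1 mol G initially; let X = conversion of G. Extent ξ = X.
Species balance: n_G = 1 − X; n_F = 3X.
Summing: n_T = 1 + 2X.
Mole fractions y_i = n_i/n_T; K = p_F^3 / (p_G) with p_i = y_i·P.
Substituting and setting equal to 2.14e+03 kPa^2 gives a polynomial in X; the root in (0,1) is X = 0.236.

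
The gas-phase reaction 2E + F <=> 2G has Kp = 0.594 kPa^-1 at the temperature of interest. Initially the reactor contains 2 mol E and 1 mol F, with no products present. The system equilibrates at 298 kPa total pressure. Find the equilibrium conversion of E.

X = 0.800

Let X = conversion of E (basis 2 mol E); extent of reaction ξ = X.
Moles: n_E = 2 − 2X; n_F = 1 − X; n_G = 2X.
n_T = Σnᵢ = 3 − X.
y_i = n_i/n_T, p_i = y_i·P. Kp = p_G^2 / (p_E^2 p_F).
This yields a degree-3 equation in X; solving on (0,1), X = 0.800.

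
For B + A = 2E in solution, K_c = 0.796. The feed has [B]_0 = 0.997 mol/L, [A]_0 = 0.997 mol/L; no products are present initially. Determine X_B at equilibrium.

X = 0.308

Let X = conversion of B; extent ξ = 0.997·X mol/L.
Concentrations: [B] = 0.997 − 0.997X; [A] = 0.997 − 0.997X; [E] = 1.99X.
K_c = [E]^2 / ([B] [A]).
Equating to 0.796: the physical root is X = 0.308.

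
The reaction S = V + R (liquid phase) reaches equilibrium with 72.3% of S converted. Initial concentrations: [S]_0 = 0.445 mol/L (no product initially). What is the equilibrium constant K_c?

K_c = 0.84 mol/L

Let X = conversion of S.
Concentrations: [S] = 0.445 − 0.445X; [V] = 0.445X; [R] = 0.445X.
At X = 0.723: [S] = 0.123, [V] = 0.322, [R] = 0.322.
K_c = [V] [R] / ([S]) = 0.84 mol/L.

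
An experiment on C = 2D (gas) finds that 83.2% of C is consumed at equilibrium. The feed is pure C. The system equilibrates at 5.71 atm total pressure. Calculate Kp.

Kp = 51.4 atm

Basis: 1 mol C initially; let X = conversion of C. Extent ξ = X.
Moles: n_C = 1 − X; n_D = 2X.
n_T = Σnᵢ = 1 + X.
At X = 0.832: n_C = 0.168, n_D = 1.66, n_T = 1.83.
p_i = (n_i/n_T)·P. Kp = p_D^2 / (p_C) = 51.4 atm.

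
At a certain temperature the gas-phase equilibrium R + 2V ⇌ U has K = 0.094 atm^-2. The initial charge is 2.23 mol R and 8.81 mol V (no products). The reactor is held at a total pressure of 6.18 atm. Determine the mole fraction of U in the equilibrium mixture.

Let X = conversion of R (basis 2.23 mol R); extent of reaction ξ = 2.23X.
At extent ξ: n_R = 2.23 − 2.23X; n_V = 8.81 − 4.46X; n_U = 2.23X.
n_T = Σnᵢ = 11 − 4.46X.
With p_i = (n_i/n_T)P, K = p_U / (p_R p_V^2).
Equating to 0.094 atm^-2 and solving on 0 < X < 1: X = 0.654.
Then n_U = 1.46, n_T = 8.12, so y_U = 0.180.

y_U = 0.180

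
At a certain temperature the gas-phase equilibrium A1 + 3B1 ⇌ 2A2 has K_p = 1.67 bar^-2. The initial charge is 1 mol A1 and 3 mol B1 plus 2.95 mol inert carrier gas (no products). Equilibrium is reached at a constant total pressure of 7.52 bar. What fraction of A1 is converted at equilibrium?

Let X = conversion of A1 (basis 1 mol A1); extent of reaction ξ = X.
Species balance: n_A1 = 1 − X; n_B1 = 3 − 3X; n_A2 = 2X; n_I = 2.95 (inert).
Total moles n_T = 6.95 − 2X.
With p_i = (n_i/n_T)P, K_p = p_A2^2 / (p_A1 p_B1^3).
Equating to 1.67 bar^-2 and solving on 0 < X < 1: X = 0.624.

X = 0.624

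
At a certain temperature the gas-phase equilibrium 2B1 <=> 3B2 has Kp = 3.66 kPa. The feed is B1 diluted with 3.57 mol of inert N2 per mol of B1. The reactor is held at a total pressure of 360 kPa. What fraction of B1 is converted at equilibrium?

Basis: 1 mol B1 initially; let X = conversion of B1. Extent ξ = 0.5X.
Species balance: n_B1 = 1 − X; n_B2 = 1.5X; n_I = 3.57 (inert).
Total moles n_T = 4.57 + 0.5X.
Mole fractions y_i = n_i/n_T; Kp = p_B2^3 / (p_B1^2) with p_i = y_i·P.
Substituting and setting equal to 3.66 kPa gives a polynomial in X; the root in (0,1) is X = 0.207.

X = 0.207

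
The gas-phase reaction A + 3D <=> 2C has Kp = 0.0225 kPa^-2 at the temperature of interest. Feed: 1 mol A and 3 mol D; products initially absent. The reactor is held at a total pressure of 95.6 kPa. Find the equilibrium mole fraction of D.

Take 1 mol A as basis and let X be its fractional conversion, so ξ = X.
Moles: n_A = 1 − X; n_D = 3 − 3X; n_C = 2X.
Summing: n_T = 4 − 2X.
y_i = n_i/n_T, p_i = y_i·P. Kp = p_C^2 / (p_A p_D^3).
Equating to 0.0225 kPa^-2 and solving on 0 < X < 1: X = 0.774.
Then n_D = 0.677, n_T = 2.45, so y_D = 0.276.

y_D = 0.276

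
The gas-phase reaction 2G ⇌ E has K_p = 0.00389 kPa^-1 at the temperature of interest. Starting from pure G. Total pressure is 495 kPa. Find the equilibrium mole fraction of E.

Basis: 1 mol G initially; let X = conversion of G. Extent ξ = 0.5X.
Moles: n_G = 1 − X; n_E = 0.5X.
n_T = Σnᵢ = 1 − 0.5X.
y_i = n_i/n_T, p_i = y_i·P. K_p = p_E / (p_G^2).
Equating to 0.00389 kPa^-1 and solving on 0 < X < 1: X = 0.661.
Then n_E = 0.331, n_T = 0.669, so y_E = 0.494.

y_E = 0.494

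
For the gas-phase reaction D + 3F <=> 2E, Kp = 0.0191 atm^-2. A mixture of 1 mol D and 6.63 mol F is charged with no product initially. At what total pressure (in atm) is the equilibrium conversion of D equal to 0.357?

Basis: 1 mol D initially; let X = conversion of D. Extent ξ = X.
Species balance: n_D = 1 − X; n_F = 6.63 − 3X; n_E = 2X.
Total moles n_T = 7.63 − 2X.
Kp = p_E^2 / (p_D p_F^3) with p_i = (n_i/n_T)·P.
At X = 0.357: the mole-fraction product g(X) = Π y_i^ν_i = 0.2208. Since Kp = g(X)·P^{-2}, P = (g/Kp)^(1/2) = (0.2208/0.0191)^(1/2) = 3.4 atm.

P = 3.4 atm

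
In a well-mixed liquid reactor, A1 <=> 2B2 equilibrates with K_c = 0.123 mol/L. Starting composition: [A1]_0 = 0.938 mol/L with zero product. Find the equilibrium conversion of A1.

Let X = conversion of A1; extent ξ = 0.938·X mol/L.
Concentrations: [A1] = 0.938 − 0.938X; [B2] = 1.88X.
K_c = [B2]^2 / ([A1]).
Equating to 0.123 mol/L: the physical root is X = 0.165.

X = 0.165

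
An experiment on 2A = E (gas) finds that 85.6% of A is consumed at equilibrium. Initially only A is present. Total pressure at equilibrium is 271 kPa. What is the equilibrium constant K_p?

Basis: 1 mol A initially; let X = conversion of A. Extent ξ = 0.5X.
Species balance: n_A = 1 − X; n_E = 0.5X.
n_T = Σnᵢ = 1 − 0.5X.
At X = 0.856: n_A = 0.144, n_E = 0.428, n_T = 0.572.
p_i = (n_i/n_T)·P. K_p = p_E / (p_A^2) = 0.0436 kPa^-1.

K_p = 0.0436 kPa^-1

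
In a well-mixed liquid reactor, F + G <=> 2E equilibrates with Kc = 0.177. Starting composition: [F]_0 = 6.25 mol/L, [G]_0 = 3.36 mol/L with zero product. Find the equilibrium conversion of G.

Let X = conversion of G; extent ξ = 3.36·X mol/L.
Concentrations: [F] = 6.25 − 3.36X; [G] = 3.36 − 3.36X; [E] = 6.72X.
Kc = [E]^2 / ([F] [G]).
Setting equal to 0.177 and solving for X on (0,1) gives X = 0.235.

X = 0.235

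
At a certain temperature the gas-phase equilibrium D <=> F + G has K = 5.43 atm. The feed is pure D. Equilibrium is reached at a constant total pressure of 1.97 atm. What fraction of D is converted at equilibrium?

Let X = conversion of D (basis 1 mol D); extent of reaction ξ = X.
Species balance: n_D = 1 − X; n_F = X; n_G = X.
n_T = Σnᵢ = 1 + X.
Mole fractions y_i = n_i/n_T; K = p_F p_G / (p_D) with p_i = y_i·P.
Substituting and setting equal to 5.43 atm gives a polynomial in X; the root in (0,1) is X = 0.857.

X = 0.857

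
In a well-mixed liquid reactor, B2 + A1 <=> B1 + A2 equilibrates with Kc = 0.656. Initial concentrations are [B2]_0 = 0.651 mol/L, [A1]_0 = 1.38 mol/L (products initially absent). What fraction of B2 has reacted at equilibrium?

Let X = conversion of B2; extent ξ = 0.651·X mol/L.
Concentrations: [B2] = 0.651 − 0.651X; [A1] = 1.38 − 0.651X; [B1] = 0.651X; [A2] = 0.651X.
Kc = [B1] [A2] / ([B2] [A1]).
Solving Kc = 0.656 for X ∈ (0,1): X = 0.616.

X = 0.616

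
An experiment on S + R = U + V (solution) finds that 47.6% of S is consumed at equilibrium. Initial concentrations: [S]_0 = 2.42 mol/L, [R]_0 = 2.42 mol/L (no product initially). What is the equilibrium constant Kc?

Let X = conversion of S.
Concentrations: [S] = 2.42 − 2.42X; [R] = 2.42 − 2.42X; [U] = 2.42X; [V] = 2.42X.
At X = 0.476: [S] = 1.27, [R] = 1.27, [U] = 1.15, [V] = 1.15.
Kc = [U] [V] / ([S] [R]) = 0.825.

Kc = 0.825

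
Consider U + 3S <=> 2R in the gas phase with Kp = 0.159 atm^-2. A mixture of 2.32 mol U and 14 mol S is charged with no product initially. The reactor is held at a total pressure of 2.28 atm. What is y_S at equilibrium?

y_S = 0.750

Basis: 2.32 mol U initially; let X = conversion of U. Extent ξ = 2.32X.
Mole table: n_U = 2.32 − 2.32X; n_S = 14 − 6.96X; n_R = 4.64X.
Total moles n_T = 16.3 − 4.64X.
y_i = n_i/n_T, p_i = y_i·P. Kp = p_R^2 / (p_U p_S^3).
This yields a degree-4 equation in X; solving on (0,1), X = 0.508.
Then n_S = 10.5, n_T = 14, so y_S = 0.750.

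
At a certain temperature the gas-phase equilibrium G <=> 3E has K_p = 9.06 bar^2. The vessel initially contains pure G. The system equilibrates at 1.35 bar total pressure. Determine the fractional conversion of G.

X = 0.687

Let X = conversion of G (basis 1 mol G); extent of reaction ξ = X.
Species balance: n_G = 1 − X; n_E = 3X.
n_T = Σnᵢ = 1 + 2X.
With p_i = (n_i/n_T)P, K_p = p_E^3 / (p_G).
Equating to 9.06 bar^2 and solving on 0 < X < 1: X = 0.687.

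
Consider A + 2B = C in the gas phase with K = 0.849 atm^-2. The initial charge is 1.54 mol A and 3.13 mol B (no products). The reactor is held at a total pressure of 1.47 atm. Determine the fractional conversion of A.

Let X = conversion of A (basis 1.54 mol A); extent of reaction ξ = 1.54X.
At extent ξ: n_A = 1.54 − 1.54X; n_B = 3.13 − 3.08X; n_C = 1.54X.
Summing: n_T = 4.67 − 3.08X.
y_i = n_i/n_T, p_i = y_i·P. K = p_C / (p_A p_B^2).
This yields a degree-3 equation in X; solving on (0,1), X = 0.369.

X = 0.369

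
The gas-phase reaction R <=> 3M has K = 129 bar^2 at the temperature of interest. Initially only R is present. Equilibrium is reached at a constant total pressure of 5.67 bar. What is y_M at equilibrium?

y_M = 0.848

Take 1 mol R as basis and let X be its fractional conversion, so ξ = X.
Species balance: n_R = 1 − X; n_M = 3X.
Summing: n_T = 1 + 2X.
With p_i = (n_i/n_T)P, K = p_M^3 / (p_R).
Substituting and setting equal to 129 bar^2 gives a polynomial in X; the root in (0,1) is X = 0.650.
Then n_M = 1.95, n_T = 2.3, so y_M = 0.848.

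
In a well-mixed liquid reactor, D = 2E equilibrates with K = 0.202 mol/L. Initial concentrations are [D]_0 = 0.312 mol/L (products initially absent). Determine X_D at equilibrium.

X = 0.329

Let X = conversion of D; extent ξ = 0.312·X mol/L.
Concentrations: [D] = 0.312 − 0.312X; [E] = 0.624X.
K = [E]^2 / ([D]).
Setting equal to 0.202 and solving for X on (0,1) gives X = 0.329.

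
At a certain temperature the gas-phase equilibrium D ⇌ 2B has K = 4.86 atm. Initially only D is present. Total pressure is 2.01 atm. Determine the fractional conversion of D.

Take 1 mol D as basis and let X be its fractional conversion, so ξ = X.
At extent ξ: n_D = 1 − X; n_B = 2X.
Total moles n_T = 1 + X.
y_i = n_i/n_T, p_i = y_i·P. K = p_B^2 / (p_D).
Setting this equal to 4.86 atm and taking the physical root (0 < X < 1) gives X = 0.614.

X = 0.614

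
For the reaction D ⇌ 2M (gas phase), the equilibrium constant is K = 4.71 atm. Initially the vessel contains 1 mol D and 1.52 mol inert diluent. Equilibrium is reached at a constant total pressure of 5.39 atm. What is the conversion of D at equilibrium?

X = 0.550

Let X = conversion of D (basis 1 mol D); extent of reaction ξ = X.
At extent ξ: n_D = 1 − X; n_M = 2X; n_I = 1.52 (inert).
Total moles n_T = 2.52 + X.
y_i = n_i/n_T, p_i = y_i·P. K = p_M^2 / (p_D).
Equating to 4.71 atm and solving on 0 < X < 1: X = 0.550.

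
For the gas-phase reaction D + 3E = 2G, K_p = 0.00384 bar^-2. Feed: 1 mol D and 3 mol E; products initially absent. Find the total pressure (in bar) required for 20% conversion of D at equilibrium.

Basis: 1 mol D initially; let X = conversion of D. Extent ξ = X.
Mole table: n_D = 1 − X; n_E = 3 − 3X; n_G = 2X.
Summing: n_T = 4 − 2X.
K_p = p_G^2 / (p_D p_E^3) with p_i = (n_i/n_T)·P.
At X = 0.2: the mole-fraction product g(X) = Π y_i^ν_i = 0.1875. Since K_p = g(X)·P^{-2}, P = (g/K_p)^(1/2) = (0.1875/0.00384)^(1/2) = 6.99 bar.

P = 6.99 bar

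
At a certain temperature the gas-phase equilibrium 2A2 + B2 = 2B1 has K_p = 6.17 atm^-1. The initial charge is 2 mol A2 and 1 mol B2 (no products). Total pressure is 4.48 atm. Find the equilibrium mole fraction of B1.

Basis: 2 mol A2 initially; let X = conversion of A2. Extent ξ = X.
Mole table: n_A2 = 2 − 2X; n_B2 = 1 − X; n_B1 = 2X.
Summing: n_T = 3 − X.
Mole fractions y_i = n_i/n_T; K_p = p_B1^2 / (p_A2^2 p_B2) with p_i = y_i·P.
Equating to 6.17 atm^-1 and solving on 0 < X < 1: X = 0.666.
Then n_B1 = 1.33, n_T = 2.33, so y_B1 = 0.570.

y_B1 = 0.570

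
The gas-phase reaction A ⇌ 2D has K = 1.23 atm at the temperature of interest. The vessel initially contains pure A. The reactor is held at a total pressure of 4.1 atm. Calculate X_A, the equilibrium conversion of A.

X = 0.264

Take 1 mol A as basis and let X be its fractional conversion, so ξ = X.
Species balance: n_A = 1 − X; n_D = 2X.
Summing: n_T = 1 + X.
y_i = n_i/n_T, p_i = y_i·P. K = p_D^2 / (p_A).
Substituting and setting equal to 1.23 atm gives a polynomial in X; the root in (0,1) is X = 0.264.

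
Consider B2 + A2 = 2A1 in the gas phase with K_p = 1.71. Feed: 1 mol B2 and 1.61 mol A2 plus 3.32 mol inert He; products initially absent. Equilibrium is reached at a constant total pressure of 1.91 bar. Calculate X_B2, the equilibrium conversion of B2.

X = 0.492

Basis: 1 mol B2 initially; let X = conversion of B2. Extent ξ = X.
Moles: n_B2 = 1 − X; n_A2 = 1.61 − X; n_A1 = 2X; n_I = 3.32 (inert).
Since Δν = 0, n_T = 5.93 throughout.
y_i = n_i/n_T, p_i = y_i·P. K_p = p_A1^2 / (p_B2 p_A2).
Setting this equal to 1.71 and taking the physical root (0 < X < 1) gives X = 0.492.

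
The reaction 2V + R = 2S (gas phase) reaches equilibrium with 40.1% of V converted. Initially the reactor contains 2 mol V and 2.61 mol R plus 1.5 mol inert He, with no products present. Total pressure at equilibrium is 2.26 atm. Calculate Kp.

Let X = conversion of V (basis 2 mol V); extent of reaction ξ = X.
Mole table: n_V = 2 − 2X; n_R = 2.61 − X; n_S = 2X; n_I = 1.5 (inert).
Summing: n_T = 6.11 − X.
At X = 0.401: n_V = 1.2, n_R = 2.21, n_S = 0.802, n_T = 5.71.
p_i = (n_i/n_T)·P. Kp = p_S^2 / (p_V^2 p_R) = 0.512 atm^-1.

Kp = 0.512 atm^-1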